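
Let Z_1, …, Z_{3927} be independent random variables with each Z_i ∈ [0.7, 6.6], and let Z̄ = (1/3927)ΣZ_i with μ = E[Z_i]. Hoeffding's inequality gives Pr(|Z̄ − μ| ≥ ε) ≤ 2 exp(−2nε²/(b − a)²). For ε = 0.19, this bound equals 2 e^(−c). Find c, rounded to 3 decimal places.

c = 2nε²/(b − a)² = 2·3927·0.19² / 5.9² = 8.1451.

8.145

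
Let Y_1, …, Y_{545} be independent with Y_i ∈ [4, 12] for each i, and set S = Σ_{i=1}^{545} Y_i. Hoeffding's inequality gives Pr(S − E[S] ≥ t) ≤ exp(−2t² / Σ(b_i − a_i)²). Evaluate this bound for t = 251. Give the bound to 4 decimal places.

0.0270

Σ(b_i − a_i)² = 545·(8)² = 34880.
Exponent = 2·251²/34880 = 3.6124.
Bound = exp(−3.6124) = 0.02699.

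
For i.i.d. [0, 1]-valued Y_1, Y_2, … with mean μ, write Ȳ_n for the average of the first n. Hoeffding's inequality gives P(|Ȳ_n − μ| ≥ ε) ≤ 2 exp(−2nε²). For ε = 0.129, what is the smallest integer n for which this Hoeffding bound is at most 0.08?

97

Require 2·exp(−2nε²) ≤ 0.08, i.e. 2nε² ≥ ln(2/0.08) = 3.218876.
So n ≥ 3.218876 / (2·0.129²) = 96.715.
The smallest integer n is 97.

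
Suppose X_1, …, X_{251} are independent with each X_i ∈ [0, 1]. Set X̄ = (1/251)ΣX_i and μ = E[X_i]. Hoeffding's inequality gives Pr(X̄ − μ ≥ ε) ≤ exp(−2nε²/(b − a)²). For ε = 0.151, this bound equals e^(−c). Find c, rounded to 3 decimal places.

11.446

c = 2nε²/(b − a)² = 2·251·0.151² / 1² = 11.4461.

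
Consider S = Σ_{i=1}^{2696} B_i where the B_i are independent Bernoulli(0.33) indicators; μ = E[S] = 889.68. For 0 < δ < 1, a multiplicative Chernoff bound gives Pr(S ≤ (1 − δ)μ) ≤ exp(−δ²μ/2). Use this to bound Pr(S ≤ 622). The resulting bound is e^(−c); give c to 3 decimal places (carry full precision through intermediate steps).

40.269

Write 622 = (1 − δ)μ, so δ = 1 − 622/889.68 = 0.3008722…
Then the exponent is δ²μ/2 = (μ − 622)²/(2μ) = 40.268738.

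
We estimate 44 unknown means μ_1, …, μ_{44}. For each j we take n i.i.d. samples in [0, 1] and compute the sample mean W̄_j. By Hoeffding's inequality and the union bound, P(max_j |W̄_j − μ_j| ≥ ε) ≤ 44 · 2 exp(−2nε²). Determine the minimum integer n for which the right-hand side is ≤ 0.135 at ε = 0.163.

122

Need 2·44·exp(−2nε²) ≤ 0.135, i.e. exp(−2nε²) ≤ 0.135/88.
So 2nε² ≥ ln(88/0.135) = 6.479817.
Hence n ≥ 6.479817/(2·0.163²) = 121.943.
The smallest integer n is 122.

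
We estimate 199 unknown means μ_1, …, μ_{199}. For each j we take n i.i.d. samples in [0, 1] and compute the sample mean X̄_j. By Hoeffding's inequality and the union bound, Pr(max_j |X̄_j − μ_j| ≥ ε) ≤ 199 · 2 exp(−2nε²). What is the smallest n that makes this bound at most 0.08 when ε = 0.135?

234

Need 2·199·exp(−2nε²) ≤ 0.08, i.e. exp(−2nε²) ≤ 0.08/398.
So 2nε² ≥ ln(398/0.08) = 8.512181.
Hence n ≥ 8.512181/(2·0.135²) = 233.530.
The smallest integer n is 234.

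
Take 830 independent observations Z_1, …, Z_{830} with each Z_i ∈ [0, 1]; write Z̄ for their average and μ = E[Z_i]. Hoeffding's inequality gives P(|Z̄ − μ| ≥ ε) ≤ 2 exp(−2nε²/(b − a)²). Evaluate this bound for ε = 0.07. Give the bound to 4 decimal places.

Exponent: 2nε²/(b − a)² = 2·830·0.07² / 1² = 8.13400.
Bound = 2·exp(−8.13400) = 0.00059.

0.0006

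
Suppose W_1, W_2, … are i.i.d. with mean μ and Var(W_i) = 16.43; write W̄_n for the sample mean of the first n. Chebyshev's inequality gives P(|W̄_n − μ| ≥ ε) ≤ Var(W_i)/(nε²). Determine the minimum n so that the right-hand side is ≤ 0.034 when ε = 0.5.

Require 16.43/(n·0.5²) ≤ 0.034, i.e. n ≥ 16.43/(0.034·0.5²) = 1932.941.
The smallest integer n is 1933.

1933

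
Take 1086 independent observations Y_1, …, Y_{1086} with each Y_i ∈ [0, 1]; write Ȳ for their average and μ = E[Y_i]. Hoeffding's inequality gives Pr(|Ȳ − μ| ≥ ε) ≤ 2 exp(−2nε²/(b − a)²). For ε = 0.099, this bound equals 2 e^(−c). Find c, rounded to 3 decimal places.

21.288

c = 2nε²/(b − a)² = 2·1086·0.099² / 1² = 21.2878.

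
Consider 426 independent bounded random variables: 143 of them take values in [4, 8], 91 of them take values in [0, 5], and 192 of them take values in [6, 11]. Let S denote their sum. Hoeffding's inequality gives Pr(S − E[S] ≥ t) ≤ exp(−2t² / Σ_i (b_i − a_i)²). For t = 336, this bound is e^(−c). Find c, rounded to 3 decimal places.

24.115

Σ(b_i − a_i)² = 143·4² + 91·5² + 192·5² = 9363.
c = 2t² / 9363 = 2·336² / 9363 = 24.1153.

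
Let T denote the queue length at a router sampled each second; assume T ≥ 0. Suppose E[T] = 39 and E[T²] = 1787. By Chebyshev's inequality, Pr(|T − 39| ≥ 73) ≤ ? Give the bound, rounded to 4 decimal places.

Var(T) = E[T²] − (E[T])² = 1787 − 1521 = 266.
Chebyshev's inequality: Pr(|T − μ| ≥ t) ≤ Var(T)/t² = 266/5329 = 0.0499.

0.0499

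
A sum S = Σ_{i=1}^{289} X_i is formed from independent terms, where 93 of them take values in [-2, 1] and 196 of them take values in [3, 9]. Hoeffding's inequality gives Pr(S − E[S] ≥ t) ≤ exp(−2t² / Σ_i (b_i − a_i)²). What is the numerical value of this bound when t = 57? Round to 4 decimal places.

Σ(b_i − a_i)² = 93·3² + 196·6² = 7893.
Exponent = 2·57² / 7893 = 0.82326.
Bound = exp(−0.82326) = 0.43900.

0.4390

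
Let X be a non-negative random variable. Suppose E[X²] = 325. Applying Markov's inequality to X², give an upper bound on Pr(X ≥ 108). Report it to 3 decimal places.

0.028

Since X ≥ 0, the event {X ≥ 108} is the same as {X² ≥ 11664}.
Markov's inequality applied to X² gives Pr(X² ≥ 11664) ≤ E[X²]/11664 = 325/11664 = 0.0279.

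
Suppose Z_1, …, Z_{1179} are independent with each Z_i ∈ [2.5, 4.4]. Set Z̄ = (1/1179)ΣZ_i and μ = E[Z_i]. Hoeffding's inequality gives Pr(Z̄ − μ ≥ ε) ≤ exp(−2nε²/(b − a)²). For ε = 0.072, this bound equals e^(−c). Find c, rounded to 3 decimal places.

3.386

c = 2nε²/(b − a)² = 2·1179·0.072² / 1.9² = 3.3861.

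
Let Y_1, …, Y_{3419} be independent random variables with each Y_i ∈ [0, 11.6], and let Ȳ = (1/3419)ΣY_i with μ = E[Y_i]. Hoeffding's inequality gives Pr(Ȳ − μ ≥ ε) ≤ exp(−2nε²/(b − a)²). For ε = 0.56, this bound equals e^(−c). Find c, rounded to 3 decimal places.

15.936

c = 2nε²/(b − a)² = 2·3419·0.56² / 11.6² = 15.9364.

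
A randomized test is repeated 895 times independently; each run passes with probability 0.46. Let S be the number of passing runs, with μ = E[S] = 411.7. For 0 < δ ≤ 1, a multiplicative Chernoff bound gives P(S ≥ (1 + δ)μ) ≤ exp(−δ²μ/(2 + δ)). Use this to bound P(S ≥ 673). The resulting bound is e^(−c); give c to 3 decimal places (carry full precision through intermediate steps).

62.946

Write 673 = (1 + δ)μ, so δ = 673/411.7 − 1 = 0.6346855…
Then the exponent is δ²μ/(2 + δ) = (673 − μ)² / (μ·(2 + δ)) = 62.946151.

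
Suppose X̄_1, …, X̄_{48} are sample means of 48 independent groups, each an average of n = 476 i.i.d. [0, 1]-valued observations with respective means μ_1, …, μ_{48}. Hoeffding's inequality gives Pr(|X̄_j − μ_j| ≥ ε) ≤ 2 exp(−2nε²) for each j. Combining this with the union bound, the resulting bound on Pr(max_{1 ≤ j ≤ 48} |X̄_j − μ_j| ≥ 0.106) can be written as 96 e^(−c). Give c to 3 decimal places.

10.697

Union bound over the 48 events: Pr(max_{1 ≤ j ≤ 48} |X̄_j − μ_j| ≥ 0.106) ≤ 48·2·exp(−2nε²) = 96 exp(−2·476·0.106²).
So c = 2·476·0.106² = 10.6967.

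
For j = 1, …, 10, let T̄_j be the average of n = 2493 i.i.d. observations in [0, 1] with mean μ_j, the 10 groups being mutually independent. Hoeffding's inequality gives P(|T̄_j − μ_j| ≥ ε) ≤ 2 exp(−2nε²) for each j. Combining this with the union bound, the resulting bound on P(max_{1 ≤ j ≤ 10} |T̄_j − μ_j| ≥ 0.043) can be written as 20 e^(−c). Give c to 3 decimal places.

9.219

Union bound over the 10 events: P(max_{1 ≤ j ≤ 10} |T̄_j − μ_j| ≥ 0.043) ≤ 10·2·exp(−2nε²) = 20 exp(−2·2493·0.043²).
So c = 2·2493·0.043² = 9.2191.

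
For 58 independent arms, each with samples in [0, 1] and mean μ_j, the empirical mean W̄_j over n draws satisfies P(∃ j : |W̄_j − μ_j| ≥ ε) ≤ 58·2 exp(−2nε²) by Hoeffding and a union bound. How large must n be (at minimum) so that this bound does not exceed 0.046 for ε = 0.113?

307

Need 2·58·exp(−2nε²) ≤ 0.046, i.e. exp(−2nε²) ≤ 0.046/116.
So 2nε² ≥ ln(116/0.046) = 7.832704.
Hence n ≥ 7.832704/(2·0.113²) = 306.708.
The smallest integer n is 307.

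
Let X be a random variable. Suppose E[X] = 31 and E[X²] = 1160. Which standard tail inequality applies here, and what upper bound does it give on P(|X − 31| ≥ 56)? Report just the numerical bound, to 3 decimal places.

0.063

The first two moments determine the variance, so Chebyshev's inequality is the sharpest standard bound available.
Var(X) = E[X²] − (E[X])² = 1160 − 961 = 199.
Chebyshev's inequality: P(|X − μ| ≥ t) ≤ Var(X)/t² = 199/3136 = 0.0635.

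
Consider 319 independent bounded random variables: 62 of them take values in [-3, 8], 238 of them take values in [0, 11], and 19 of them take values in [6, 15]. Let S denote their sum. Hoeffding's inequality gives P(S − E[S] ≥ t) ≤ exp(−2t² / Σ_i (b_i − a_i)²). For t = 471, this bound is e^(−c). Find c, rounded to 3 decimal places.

Σ(b_i − a_i)² = 62·11² + 238·11² + 19·9² = 37839.
c = 2t² / 37839 = 2·471² / 37839 = 11.7255.

11.726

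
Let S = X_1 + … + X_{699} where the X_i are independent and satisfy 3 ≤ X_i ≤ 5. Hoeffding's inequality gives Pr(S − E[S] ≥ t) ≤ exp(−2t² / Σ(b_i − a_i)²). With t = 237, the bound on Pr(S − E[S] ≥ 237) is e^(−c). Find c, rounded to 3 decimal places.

40.178

Σ(b_i − a_i)² = 699·(2)² = 2796.
c = 2t²/2796 = 2·237²/2796 = 40.1781.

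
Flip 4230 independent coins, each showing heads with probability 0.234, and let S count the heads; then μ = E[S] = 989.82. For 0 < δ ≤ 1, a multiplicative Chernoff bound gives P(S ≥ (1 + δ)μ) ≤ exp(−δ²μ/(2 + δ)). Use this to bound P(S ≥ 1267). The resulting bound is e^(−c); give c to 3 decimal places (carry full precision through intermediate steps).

34.043

Write 1267 = (1 + δ)μ, so δ = 1267/989.82 − 1 = 0.2800307…
Then the exponent is δ²μ/(2 + δ) = (1267 − μ)² / (μ·(2 + δ)) = 34.042924.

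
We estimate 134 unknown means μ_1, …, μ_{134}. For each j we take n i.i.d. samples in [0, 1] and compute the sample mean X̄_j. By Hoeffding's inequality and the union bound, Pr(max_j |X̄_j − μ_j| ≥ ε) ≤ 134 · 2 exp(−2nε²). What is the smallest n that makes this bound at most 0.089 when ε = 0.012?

Need 2·134·exp(−2nε²) ≤ 0.089, i.e. exp(−2nε²) ≤ 0.089/268.
So 2nε² ≥ ln(268/0.089) = 8.010106.
Hence n ≥ 8.010106/(2·0.012²) = 27812.868.
The smallest integer n is 27813.

27813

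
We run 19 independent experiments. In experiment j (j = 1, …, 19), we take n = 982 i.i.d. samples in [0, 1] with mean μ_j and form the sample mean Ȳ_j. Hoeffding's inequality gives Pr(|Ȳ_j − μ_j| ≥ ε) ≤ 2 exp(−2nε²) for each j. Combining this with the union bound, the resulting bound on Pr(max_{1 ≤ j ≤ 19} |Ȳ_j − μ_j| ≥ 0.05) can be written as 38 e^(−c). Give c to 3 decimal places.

4.910

Union bound over the 19 events: Pr(max_{1 ≤ j ≤ 19} |Ȳ_j − μ_j| ≥ 0.05) ≤ 19·2·exp(−2nε²) = 38 exp(−2·982·0.05²).
So c = 2·982·0.05² = 4.9100.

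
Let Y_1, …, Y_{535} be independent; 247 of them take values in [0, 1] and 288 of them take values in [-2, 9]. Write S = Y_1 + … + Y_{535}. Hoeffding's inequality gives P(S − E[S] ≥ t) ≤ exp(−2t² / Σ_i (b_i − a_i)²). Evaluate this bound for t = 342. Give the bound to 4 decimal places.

0.0013

Σ(b_i − a_i)² = 247·1² + 288·11² = 35095.
Exponent = 2·342² / 35095 = 6.66556.
Bound = exp(−6.66556) = 0.00127.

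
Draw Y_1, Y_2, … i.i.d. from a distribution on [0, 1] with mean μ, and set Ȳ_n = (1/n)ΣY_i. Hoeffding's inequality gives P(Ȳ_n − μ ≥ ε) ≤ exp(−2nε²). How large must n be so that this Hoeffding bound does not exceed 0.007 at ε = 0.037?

Require exp(−2nε²) ≤ 0.007, i.e. 2nε² ≥ ln(1/0.007) = 4.961845.
So n ≥ 4.961845 / (2·0.037²) = 1812.215.
The smallest integer n is 1813.

1813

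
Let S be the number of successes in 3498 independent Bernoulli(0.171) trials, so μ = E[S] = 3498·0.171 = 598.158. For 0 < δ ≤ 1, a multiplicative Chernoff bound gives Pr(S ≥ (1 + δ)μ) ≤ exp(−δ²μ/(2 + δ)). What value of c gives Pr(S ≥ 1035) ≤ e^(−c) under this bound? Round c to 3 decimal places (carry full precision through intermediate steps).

Write 1035 = (1 + δ)μ, so δ = 1035/598.158 − 1 = 0.7303121…
Then the exponent is δ²μ/(2 + δ) = (1035 − μ)² / (μ·(2 + δ)) = 116.847808.

116.848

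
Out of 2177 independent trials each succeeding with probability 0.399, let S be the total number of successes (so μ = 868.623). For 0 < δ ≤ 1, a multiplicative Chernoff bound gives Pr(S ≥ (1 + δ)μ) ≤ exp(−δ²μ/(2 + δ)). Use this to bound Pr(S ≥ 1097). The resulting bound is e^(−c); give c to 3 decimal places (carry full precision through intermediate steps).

26.534

Write 1097 = (1 + δ)μ, so δ = 1097/868.623 − 1 = 0.2629184…
Then the exponent is δ²μ/(2 + δ) = (1097 − μ)² / (μ·(2 + δ)) = 26.534109.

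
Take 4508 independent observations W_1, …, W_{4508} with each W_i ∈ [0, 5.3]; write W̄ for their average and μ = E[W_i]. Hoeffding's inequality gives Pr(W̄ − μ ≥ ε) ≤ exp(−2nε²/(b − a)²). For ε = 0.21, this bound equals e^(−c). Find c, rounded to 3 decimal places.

c = 2nε²/(b − a)² = 2·4508·0.21² / 5.3² = 14.1547.

14.155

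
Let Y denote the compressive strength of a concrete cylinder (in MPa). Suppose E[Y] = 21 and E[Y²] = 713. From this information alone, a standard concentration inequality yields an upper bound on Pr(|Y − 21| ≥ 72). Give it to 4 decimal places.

0.0525

The first two moments determine the variance, so Chebyshev's inequality is the sharpest standard bound available.
Var(Y) = E[Y²] − (E[Y])² = 713 − 441 = 272.
Chebyshev's inequality: Pr(|Y − μ| ≥ t) ≤ Var(Y)/t² = 272/5184 = 0.0525.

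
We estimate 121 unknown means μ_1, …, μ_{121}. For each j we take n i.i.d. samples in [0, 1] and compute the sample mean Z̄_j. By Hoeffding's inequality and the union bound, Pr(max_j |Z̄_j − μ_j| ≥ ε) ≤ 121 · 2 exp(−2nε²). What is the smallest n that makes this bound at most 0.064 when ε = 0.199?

Need 2·121·exp(−2nε²) ≤ 0.064, i.e. exp(−2nε²) ≤ 0.064/242.
So 2nε² ≥ ln(242/0.064) = 8.237810.
Hence n ≥ 8.237810/(2·0.199²) = 104.010.
The smallest integer n is 105.

105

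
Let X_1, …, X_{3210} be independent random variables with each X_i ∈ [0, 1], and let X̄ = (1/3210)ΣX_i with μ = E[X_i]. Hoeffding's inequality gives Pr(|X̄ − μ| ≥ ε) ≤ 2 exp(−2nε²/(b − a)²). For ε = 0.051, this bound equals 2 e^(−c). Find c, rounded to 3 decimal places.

c = 2nε²/(b − a)² = 2·3210·0.051² / 1² = 16.6984.

16.698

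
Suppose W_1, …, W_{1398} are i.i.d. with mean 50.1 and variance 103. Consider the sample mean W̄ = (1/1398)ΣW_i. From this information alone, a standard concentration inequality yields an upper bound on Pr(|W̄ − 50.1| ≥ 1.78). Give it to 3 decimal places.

With mean and variance of each term known, Chebyshev's inequality bounds the deviation of the sum (or sample mean).
Var(W̄) = Var(W_i)/n = 103/1398 = 0.073677.
Chebyshev: Pr(|W̄ − 50.1| ≥ 1.78) ≤ Var(W̄)/(1.78)² = 103/(1398·1.78²) = 0.0233.

0.023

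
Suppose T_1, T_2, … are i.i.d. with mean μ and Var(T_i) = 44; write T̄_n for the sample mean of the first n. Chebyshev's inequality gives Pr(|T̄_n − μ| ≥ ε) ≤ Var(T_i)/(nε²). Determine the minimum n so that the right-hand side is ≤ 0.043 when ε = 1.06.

911

Require 44/(n·1.06²) ≤ 0.043, i.e. n ≥ 44/(0.043·1.06²) = 910.694.
The smallest integer n is 911.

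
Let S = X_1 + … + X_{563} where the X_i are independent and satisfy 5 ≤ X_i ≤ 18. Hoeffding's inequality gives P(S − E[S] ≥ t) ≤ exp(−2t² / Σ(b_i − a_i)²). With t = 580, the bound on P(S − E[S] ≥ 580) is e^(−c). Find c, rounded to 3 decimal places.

Σ(b_i − a_i)² = 563·(13)² = 95147.
c = 2t²/95147 = 2·580²/95147 = 7.0712.

7.071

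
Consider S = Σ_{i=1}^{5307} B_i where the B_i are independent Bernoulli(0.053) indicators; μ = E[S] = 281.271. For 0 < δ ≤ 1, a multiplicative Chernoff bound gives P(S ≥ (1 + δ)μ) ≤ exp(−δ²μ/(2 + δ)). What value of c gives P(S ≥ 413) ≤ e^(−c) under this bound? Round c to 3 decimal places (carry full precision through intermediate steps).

Write 413 = (1 + δ)μ, so δ = 413/281.271 − 1 = 0.4683348…
Then the exponent is δ²μ/(2 + δ) = (413 − μ)² / (μ·(2 + δ)) = 24.993885.

24.994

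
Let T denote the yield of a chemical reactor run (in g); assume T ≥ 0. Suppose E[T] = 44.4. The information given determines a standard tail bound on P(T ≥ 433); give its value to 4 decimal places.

0.1025

Only the mean of a non-negative variable is known, so Markov's inequality is the applicable tail bound.
Markov's inequality: for a non-negative random variable, P(T ≥ a) ≤ E[T]/a.
Here E[T] = 44.4 and a = 433, so the bound is 44.4/433 = 0.1025.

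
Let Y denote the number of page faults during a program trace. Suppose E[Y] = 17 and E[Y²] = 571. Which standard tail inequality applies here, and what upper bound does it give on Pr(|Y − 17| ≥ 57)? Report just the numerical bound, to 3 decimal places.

The first two moments determine the variance, so Chebyshev's inequality is the sharpest standard bound available.
Var(Y) = E[Y²] − (E[Y])² = 571 − 289 = 282.
Chebyshev's inequality: Pr(|Y − μ| ≥ t) ≤ Var(Y)/t² = 282/3249 = 0.0868.

0.087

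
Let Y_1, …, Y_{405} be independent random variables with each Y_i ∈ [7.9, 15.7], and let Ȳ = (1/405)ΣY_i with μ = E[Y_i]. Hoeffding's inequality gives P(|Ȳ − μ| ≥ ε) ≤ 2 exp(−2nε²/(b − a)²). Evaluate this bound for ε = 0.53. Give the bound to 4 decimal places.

Exponent: 2nε²/(b − a)² = 2·405·0.53² / 7.8² = 3.73979.
Bound = 2·exp(−3.73979) = 0.04752.

0.0475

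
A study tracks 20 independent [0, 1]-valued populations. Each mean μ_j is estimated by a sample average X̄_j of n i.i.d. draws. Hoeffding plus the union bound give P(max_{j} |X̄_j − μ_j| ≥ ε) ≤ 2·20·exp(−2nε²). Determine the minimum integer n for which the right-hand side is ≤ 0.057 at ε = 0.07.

669

Need 2·20·exp(−2nε²) ≤ 0.057, i.e. exp(−2nε²) ≤ 0.057/40.
So 2nε² ≥ ln(40/0.057) = 6.553583.
Hence n ≥ 6.553583/(2·0.07²) = 668.733.
The smallest integer n is 669.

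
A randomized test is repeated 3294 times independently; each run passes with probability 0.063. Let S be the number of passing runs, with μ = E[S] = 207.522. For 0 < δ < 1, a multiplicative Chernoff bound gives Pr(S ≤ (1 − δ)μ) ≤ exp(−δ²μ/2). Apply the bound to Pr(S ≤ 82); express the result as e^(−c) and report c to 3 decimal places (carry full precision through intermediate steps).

37.962

Write 82 = (1 − δ)μ, so δ = 1 − 82/207.522 = 0.6048612…
Then the exponent is δ²μ/2 = (μ − 82)²/(2μ) = 37.961692.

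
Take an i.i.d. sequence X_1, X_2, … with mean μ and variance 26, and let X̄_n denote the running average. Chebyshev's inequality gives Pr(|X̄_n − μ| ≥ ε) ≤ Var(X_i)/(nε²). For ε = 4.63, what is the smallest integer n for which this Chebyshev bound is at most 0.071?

18

Require 26/(n·4.63²) ≤ 0.071, i.e. n ≥ 26/(0.071·4.63²) = 17.083.
The smallest integer n is 18.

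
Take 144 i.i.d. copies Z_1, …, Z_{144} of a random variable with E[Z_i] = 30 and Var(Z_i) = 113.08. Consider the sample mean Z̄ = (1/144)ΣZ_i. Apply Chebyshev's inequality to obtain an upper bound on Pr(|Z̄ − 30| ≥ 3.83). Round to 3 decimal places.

0.054

Var(Z̄) = Var(Z_i)/n = 113.08/144 = 0.78528.
Chebyshev: Pr(|Z̄ − 30| ≥ 3.83) ≤ Var(Z̄)/(3.83)² = 113.08/(144·3.83²) = 0.0535.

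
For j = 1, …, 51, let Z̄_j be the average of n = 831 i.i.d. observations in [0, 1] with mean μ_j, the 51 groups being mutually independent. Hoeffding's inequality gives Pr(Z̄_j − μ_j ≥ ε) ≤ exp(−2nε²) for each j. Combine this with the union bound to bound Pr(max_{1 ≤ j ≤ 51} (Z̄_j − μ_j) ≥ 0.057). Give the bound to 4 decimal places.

0.2304

Per-experiment Hoeffding bound: exp(−2·831·0.057²) = exp(−5.39984) = 0.0045173.
Union bound over 51 events: 51·0.0045173 = 0.23038.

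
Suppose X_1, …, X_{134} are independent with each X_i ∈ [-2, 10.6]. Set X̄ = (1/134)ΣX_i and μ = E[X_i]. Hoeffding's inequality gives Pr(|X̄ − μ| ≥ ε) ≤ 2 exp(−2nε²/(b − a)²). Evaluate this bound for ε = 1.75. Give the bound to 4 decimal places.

0.0114

Exponent: 2nε²/(b − a)² = 2·134·1.75² / 12.6² = 5.16975.
Bound = 2·exp(−5.16975) = 0.01137.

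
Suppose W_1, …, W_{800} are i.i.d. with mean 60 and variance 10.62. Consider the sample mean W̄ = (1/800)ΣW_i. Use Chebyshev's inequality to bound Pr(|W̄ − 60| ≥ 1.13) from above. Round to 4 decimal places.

0.0104

Var(W̄) = Var(W_i)/n = 10.62/800 = 0.013275.
Chebyshev: Pr(|W̄ − 60| ≥ 1.13) ≤ Var(W̄)/(1.13)² = 10.62/(800·1.13²) = 0.0104.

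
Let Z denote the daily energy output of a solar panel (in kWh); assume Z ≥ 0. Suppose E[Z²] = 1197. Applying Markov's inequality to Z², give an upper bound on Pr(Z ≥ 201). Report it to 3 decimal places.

0.030

Since Z ≥ 0, the event {Z ≥ 201} is the same as {Z² ≥ 40401}.
Markov's inequality applied to Z² gives Pr(Z² ≥ 40401) ≤ E[Z²]/40401 = 1197/40401 = 0.0296.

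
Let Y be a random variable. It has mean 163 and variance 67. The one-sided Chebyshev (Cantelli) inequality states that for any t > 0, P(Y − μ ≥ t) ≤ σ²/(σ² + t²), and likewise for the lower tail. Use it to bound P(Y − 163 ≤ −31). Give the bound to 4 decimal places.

Here σ² = 67 and t = 31, so σ² + t² = 1028.
Cantelli's bound: 67/1028 = 0.0652.

0.0652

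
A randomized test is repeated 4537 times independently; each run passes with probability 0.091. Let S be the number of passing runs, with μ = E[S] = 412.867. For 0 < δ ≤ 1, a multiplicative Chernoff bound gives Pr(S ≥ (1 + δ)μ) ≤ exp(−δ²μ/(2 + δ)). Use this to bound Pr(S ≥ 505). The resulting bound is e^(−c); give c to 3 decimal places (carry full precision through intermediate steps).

Write 505 = (1 + δ)μ, so δ = 505/412.867 − 1 = 0.2231542…
Then the exponent is δ²μ/(2 + δ) = (505 − μ)² / (μ·(2 + δ)) = 9.248061.

9.248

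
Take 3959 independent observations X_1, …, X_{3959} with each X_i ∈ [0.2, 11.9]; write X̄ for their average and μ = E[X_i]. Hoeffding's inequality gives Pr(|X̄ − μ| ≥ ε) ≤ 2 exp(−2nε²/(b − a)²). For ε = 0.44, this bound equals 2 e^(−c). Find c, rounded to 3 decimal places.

11.198

c = 2nε²/(b − a)² = 2·3959·0.44² / 11.7² = 11.1982.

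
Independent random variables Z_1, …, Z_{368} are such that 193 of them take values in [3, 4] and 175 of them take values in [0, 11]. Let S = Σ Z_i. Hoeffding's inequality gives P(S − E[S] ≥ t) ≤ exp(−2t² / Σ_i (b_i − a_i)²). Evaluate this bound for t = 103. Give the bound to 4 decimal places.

Σ(b_i − a_i)² = 193·1² + 175·11² = 21368.
Exponent = 2·103² / 21368 = 0.99298.
Bound = exp(−0.99298) = 0.37047.

0.3705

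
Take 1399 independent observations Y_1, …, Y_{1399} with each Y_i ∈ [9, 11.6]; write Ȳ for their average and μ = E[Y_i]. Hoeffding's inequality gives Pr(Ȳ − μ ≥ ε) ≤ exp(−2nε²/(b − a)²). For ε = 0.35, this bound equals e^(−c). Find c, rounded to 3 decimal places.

50.703

c = 2nε²/(b − a)² = 2·1399·0.35² / 2.6² = 50.7034.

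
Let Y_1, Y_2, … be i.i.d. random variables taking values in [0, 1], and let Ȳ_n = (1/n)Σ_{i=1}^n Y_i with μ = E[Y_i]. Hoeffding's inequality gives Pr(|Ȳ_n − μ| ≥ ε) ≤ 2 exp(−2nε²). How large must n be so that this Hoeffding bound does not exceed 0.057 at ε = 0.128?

Require 2·exp(−2nε²) ≤ 0.057, i.e. 2nε² ≥ ln(2/0.057) = 3.557851.
So n ≥ 3.557851 / (2·0.128²) = 108.577.
The smallest integer n is 109.

109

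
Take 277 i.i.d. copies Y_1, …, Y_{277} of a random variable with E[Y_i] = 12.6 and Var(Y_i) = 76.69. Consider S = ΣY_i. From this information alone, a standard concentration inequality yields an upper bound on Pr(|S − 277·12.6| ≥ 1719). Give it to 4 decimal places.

With mean and variance of each term known, Chebyshev's inequality bounds the deviation of the sum (or sample mean).
Var(S) = n·Var(Y_i) = 277·76.69 = 21243.13.
Chebyshev: Pr(|S − 277·12.6| ≥ 1719) ≤ Var(S)/1719² = 21243.13/2954961 = 0.0072.

0.0072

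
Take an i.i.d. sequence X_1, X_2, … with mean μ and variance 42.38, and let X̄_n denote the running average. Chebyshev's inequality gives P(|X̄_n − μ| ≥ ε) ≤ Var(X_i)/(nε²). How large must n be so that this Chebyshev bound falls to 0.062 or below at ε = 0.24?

11868

Require 42.38/(n·0.24²) ≤ 0.062, i.e. n ≥ 42.38/(0.062·0.24²) = 11867.159.
The smallest integer n is 11868.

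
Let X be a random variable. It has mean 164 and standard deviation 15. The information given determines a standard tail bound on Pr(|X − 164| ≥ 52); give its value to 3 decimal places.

Mean and variance are known, so Chebyshev's inequality applies.
Chebyshev: Pr(|X − μ| ≥ t) ≤ Var(X)/t².
Var(X) = σ² = 15² = 225.
Bound = 225 / 2704 = 0.0832.

0.083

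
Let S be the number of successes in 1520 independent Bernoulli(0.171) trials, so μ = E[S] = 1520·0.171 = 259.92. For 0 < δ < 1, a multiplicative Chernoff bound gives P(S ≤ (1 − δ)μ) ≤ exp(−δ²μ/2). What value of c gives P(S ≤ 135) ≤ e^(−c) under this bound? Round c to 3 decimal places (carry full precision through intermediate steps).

Write 135 = (1 − δ)μ, so δ = 1 − 135/259.92 = 0.4806094…
Then the exponent is δ²μ/2 = (μ − 135)²/(2μ) = 30.018864.

30.019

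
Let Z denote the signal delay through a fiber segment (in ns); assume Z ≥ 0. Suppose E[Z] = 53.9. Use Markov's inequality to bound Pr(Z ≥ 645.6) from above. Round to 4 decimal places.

Markov's inequality: for a non-negative random variable, Pr(Z ≥ a) ≤ E[Z]/a.
Here E[Z] = 53.9 and a = 645.6, so the bound is 53.9/645.6 = 0.0835.

0.0835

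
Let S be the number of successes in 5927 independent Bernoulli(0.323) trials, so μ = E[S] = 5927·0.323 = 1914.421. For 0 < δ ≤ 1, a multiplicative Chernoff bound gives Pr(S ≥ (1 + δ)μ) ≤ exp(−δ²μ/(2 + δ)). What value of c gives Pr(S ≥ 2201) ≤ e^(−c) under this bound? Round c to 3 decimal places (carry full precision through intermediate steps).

19.956

Write 2201 = (1 + δ)μ, so δ = 2201/1914.421 − 1 = 0.1496949…
Then the exponent is δ²μ/(2 + δ) = (2201 − μ)² / (μ·(2 + δ)) = 19.956044.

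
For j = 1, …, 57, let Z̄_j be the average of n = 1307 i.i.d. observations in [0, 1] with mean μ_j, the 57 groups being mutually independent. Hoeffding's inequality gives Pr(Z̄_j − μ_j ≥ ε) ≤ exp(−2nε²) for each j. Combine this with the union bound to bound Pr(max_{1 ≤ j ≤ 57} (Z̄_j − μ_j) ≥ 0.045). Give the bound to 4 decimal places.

0.2864

Per-experiment Hoeffding bound: exp(−2·1307·0.045²) = exp(−5.29335) = 0.0050249.
Union bound over 57 events: 57·0.0050249 = 0.28642.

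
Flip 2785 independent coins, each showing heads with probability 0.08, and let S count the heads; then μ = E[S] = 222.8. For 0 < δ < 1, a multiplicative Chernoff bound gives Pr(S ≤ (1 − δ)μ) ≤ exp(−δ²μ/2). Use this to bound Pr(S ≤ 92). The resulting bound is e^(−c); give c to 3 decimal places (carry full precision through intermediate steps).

38.395

Write 92 = (1 − δ)μ, so δ = 1 − 92/222.8 = 0.5870736…
Then the exponent is δ²μ/2 = (μ − 92)²/(2μ) = 38.394614.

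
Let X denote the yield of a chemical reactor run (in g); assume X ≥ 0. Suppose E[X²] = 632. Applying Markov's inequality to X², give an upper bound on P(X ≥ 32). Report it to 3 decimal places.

0.617

Since X ≥ 0, the event {X ≥ 32} is the same as {X² ≥ 1024}.
Markov's inequality applied to X² gives P(X² ≥ 1024) ≤ E[X²]/1024 = 632/1024 = 0.6172.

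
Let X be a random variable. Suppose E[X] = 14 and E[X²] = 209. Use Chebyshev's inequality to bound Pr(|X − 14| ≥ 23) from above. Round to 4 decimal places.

0.0246

Var(X) = E[X²] − (E[X])² = 209 − 196 = 13.
Chebyshev's inequality: Pr(|X − μ| ≥ t) ≤ Var(X)/t² = 13/529 = 0.0246.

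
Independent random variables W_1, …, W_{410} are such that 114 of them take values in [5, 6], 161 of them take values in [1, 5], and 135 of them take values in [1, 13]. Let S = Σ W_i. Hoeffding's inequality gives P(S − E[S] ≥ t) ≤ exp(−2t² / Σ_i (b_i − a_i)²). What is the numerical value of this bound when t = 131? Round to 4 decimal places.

0.2121

Σ(b_i − a_i)² = 114·1² + 161·4² + 135·12² = 22130.
Exponent = 2·131² / 22130 = 1.55093.
Bound = exp(−1.55093) = 0.21205.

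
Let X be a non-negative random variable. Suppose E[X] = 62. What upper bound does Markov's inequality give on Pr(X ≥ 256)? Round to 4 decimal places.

Markov's inequality: for a non-negative random variable, Pr(X ≥ a) ≤ E[X]/a.
Here E[X] = 62 and a = 256, so the bound is 62/256 = 0.2422.

0.2422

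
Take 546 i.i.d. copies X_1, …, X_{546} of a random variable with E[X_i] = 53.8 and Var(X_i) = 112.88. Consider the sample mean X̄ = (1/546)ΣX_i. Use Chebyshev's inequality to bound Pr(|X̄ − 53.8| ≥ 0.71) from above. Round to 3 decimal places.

Var(X̄) = Var(X_i)/n = 112.88/546 = 0.20674.
Chebyshev: Pr(|X̄ − 53.8| ≥ 0.71) ≤ Var(X̄)/(0.71)² = 112.88/(546·0.71²) = 0.4101.

0.410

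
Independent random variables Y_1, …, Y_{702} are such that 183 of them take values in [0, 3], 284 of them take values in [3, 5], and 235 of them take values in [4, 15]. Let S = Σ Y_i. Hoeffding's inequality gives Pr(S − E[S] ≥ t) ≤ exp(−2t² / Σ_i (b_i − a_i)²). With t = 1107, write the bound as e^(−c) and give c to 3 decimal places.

Σ(b_i − a_i)² = 183·3² + 284·2² + 235·11² = 31218.
c = 2t² / 31218 = 2·1107² / 31218 = 78.5091.

78.509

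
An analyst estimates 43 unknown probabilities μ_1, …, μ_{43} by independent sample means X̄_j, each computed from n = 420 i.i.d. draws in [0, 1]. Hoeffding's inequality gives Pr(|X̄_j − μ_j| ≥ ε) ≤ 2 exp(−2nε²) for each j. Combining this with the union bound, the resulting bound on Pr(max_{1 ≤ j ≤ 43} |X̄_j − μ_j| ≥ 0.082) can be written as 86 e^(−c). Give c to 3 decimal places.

Union bound over the 43 events: Pr(max_{1 ≤ j ≤ 43} |X̄_j − μ_j| ≥ 0.082) ≤ 43·2·exp(−2nε²) = 86 exp(−2·420·0.082²).
So c = 2·420·0.082² = 5.6482.

5.648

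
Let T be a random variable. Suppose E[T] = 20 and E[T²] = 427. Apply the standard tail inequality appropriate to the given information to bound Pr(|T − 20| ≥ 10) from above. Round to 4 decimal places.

0.2700

The first two moments determine the variance, so Chebyshev's inequality is the sharpest standard bound available.
Var(T) = E[T²] − (E[T])² = 427 − 400 = 27.
Chebyshev's inequality: Pr(|T − μ| ≥ t) ≤ Var(T)/t² = 27/100 = 0.2700.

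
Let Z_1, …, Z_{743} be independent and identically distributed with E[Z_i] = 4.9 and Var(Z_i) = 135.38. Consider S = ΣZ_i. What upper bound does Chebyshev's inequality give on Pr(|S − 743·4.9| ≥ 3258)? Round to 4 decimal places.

0.0095

Var(S) = n·Var(Z_i) = 743·135.38 = 100587.34.
Chebyshev: Pr(|S − 743·4.9| ≥ 3258) ≤ Var(S)/3258² = 100587.34/10614564 = 0.0095.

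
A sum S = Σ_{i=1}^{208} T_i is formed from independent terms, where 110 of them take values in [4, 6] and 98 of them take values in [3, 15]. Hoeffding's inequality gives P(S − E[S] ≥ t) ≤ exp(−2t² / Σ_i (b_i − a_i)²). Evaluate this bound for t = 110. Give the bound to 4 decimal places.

0.1896

Σ(b_i − a_i)² = 110·2² + 98·12² = 14552.
Exponent = 2·110² / 14552 = 1.66300.
Bound = exp(−1.66300) = 0.18957.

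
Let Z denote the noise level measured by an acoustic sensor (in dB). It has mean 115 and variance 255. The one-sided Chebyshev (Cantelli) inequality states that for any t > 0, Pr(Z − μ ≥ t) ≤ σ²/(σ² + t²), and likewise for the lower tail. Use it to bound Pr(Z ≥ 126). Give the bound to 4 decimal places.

Here σ² = 255 and t = 11, so σ² + t² = 376.
Cantelli's bound: 255/376 = 0.6782.

0.6782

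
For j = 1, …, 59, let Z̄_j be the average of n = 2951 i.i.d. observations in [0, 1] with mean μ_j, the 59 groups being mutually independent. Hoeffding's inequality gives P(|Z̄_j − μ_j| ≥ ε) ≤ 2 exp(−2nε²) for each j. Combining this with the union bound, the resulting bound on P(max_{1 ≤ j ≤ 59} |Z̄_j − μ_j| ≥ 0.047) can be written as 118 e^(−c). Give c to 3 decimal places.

13.038

Union bound over the 59 events: P(max_{1 ≤ j ≤ 59} |Z̄_j − μ_j| ≥ 0.047) ≤ 59·2·exp(−2nε²) = 118 exp(−2·2951·0.047²).
So c = 2·2951·0.047² = 13.0375.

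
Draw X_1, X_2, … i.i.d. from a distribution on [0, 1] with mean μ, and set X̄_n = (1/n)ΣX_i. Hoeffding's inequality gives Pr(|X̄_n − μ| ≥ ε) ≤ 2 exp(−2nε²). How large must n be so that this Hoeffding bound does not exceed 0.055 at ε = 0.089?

Require 2·exp(−2nε²) ≤ 0.055, i.e. 2nε² ≥ ln(2/0.055) = 3.593569.
So n ≥ 3.593569 / (2·0.089²) = 226.838.
The smallest integer n is 227.

227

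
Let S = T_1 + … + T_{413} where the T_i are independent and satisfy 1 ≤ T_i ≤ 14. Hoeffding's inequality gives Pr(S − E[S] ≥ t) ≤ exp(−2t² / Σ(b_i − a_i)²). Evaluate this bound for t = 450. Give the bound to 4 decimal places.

Σ(b_i − a_i)² = 413·(13)² = 69797.
Exponent = 2·450²/69797 = 5.8025.
Bound = exp(−5.8025) = 0.00302.

0.0030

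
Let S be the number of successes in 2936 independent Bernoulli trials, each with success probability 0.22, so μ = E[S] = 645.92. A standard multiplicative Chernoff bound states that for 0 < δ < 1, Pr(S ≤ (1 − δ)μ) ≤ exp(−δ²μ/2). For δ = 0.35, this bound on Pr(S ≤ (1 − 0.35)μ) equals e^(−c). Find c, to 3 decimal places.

39.563

c = δ²μ/2 = 0.35²·645.92/2 = 39.5626.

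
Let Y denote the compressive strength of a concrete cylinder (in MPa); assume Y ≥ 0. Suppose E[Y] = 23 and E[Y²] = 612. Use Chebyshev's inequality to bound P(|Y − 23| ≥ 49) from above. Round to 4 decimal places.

0.0346

Var(Y) = E[Y²] − (E[Y])² = 612 − 529 = 83.
Chebyshev's inequality: P(|Y − μ| ≥ t) ≤ Var(Y)/t² = 83/2401 = 0.0346.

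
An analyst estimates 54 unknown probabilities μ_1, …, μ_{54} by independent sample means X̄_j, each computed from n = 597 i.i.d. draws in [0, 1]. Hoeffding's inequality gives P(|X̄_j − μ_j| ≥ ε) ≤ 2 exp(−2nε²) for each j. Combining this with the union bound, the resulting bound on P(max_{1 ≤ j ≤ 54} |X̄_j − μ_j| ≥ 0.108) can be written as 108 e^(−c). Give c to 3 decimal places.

Union bound over the 54 events: P(max_{1 ≤ j ≤ 54} |X̄_j − μ_j| ≥ 0.108) ≤ 54·2·exp(−2nε²) = 108 exp(−2·597·0.108²).
So c = 2·597·0.108² = 13.9268.

13.927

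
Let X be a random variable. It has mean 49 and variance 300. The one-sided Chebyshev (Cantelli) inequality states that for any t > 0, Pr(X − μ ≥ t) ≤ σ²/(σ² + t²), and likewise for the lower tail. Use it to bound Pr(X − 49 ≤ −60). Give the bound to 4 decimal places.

0.0769

Here σ² = 300 and t = 60, so σ² + t² = 3900.
Cantelli's bound: 300/3900 = 0.0769.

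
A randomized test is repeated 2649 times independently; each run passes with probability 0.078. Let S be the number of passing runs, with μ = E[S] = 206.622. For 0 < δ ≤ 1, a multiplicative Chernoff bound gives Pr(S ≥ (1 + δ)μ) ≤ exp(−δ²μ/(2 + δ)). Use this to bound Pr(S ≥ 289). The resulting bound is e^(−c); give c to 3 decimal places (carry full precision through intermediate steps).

Write 289 = (1 + δ)μ, so δ = 289/206.622 − 1 = 0.3986894…
Then the exponent is δ²μ/(2 + δ) = (289 − μ)² / (μ·(2 + δ)) = 13.692158.

13.692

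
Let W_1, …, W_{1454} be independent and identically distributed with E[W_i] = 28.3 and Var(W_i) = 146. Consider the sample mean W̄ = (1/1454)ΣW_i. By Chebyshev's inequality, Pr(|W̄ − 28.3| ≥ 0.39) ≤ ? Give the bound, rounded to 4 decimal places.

0.6602

Var(W̄) = Var(W_i)/n = 146/1454 = 0.10041.
Chebyshev: Pr(|W̄ − 28.3| ≥ 0.39) ≤ Var(W̄)/(0.39)² = 146/(1454·0.39²) = 0.6602.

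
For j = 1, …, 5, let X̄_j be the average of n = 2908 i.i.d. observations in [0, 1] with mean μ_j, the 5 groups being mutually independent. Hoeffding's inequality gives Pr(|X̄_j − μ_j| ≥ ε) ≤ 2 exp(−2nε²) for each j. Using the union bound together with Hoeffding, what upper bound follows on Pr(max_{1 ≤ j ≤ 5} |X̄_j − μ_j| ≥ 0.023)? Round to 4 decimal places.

0.4611

Per-experiment Hoeffding bound: 2·exp(−2·2908·0.023²) = 2·exp(−3.07666) = 0.092226.
Union bound over 5 events: 5·0.092226 = 0.46113.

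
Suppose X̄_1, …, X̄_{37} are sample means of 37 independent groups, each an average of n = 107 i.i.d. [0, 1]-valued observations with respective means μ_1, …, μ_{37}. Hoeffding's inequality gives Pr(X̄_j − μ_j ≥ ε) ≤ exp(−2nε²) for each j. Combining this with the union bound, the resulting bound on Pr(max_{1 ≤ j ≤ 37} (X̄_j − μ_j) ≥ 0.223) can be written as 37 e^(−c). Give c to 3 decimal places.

Union bound over the 37 events: Pr(max_{1 ≤ j ≤ 37} (X̄_j − μ_j) ≥ 0.223) ≤ 37·exp(−2nε²) = 37 exp(−2·107·0.223²).
So c = 2·107·0.223² = 10.6420.

10.642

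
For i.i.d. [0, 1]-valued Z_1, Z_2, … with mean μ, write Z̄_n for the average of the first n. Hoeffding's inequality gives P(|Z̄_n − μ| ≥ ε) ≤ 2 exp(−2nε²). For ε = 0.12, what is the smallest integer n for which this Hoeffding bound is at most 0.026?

151

Require 2·exp(−2nε²) ≤ 0.026, i.e. 2nε² ≥ ln(2/0.026) = 4.342806.
So n ≥ 4.342806 / (2·0.12²) = 150.792.
The smallest integer n is 151.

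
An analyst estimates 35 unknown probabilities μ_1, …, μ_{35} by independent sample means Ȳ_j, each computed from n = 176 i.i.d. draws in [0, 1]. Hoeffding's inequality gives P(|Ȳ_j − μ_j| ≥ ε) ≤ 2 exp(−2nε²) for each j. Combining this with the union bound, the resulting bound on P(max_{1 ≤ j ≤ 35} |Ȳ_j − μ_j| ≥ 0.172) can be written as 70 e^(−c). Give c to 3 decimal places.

10.414

Union bound over the 35 events: P(max_{1 ≤ j ≤ 35} |Ȳ_j − μ_j| ≥ 0.172) ≤ 35·2·exp(−2nε²) = 70 exp(−2·176·0.172²).
So c = 2·176·0.172² = 10.4136.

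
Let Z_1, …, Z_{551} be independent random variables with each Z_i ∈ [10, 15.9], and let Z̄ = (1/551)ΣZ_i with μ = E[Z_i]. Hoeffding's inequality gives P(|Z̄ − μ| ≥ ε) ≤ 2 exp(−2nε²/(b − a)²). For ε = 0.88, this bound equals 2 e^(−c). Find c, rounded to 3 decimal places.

c = 2nε²/(b − a)² = 2·551·0.88² / 5.9² = 24.5156.

24.516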